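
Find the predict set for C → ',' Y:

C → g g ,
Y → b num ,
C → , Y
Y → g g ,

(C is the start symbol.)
PREDICT(C → ',' Y) = (FIRST(RHS) \ {ε}) ∪ (FOLLOW(C) if ε ∈ FIRST(RHS), i.e. RHS ⇒* ε)
FIRST(',' Y) = { ',' }
ε ∉ FIRST(',' Y), so FOLLOW(C) is not added.
PREDICT(C → ',' Y) = { ',' }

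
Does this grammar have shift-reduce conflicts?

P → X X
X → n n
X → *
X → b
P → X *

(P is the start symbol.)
Augment with P' → P and build the canonical LR(0) collection (I0 = CLOSURE({[P' → . P]}), then GOTO on every symbol after a dot until no new states appear). It has 9 states:
  I0: { [P → . X *], [P → . X X], [P' → . P], [X → . *], [X → . b], [X → . n n] }  — shift
  I1: { [X → * .] }  — reduce
  I2: { [P' → P .] }  — accept
  I3: { [P → X . *], [P → X . X], [X → . *], [X → . b], [X → . n n] }  — shift
  I4: { [X → b .] }  — reduce
  I5: { [X → n . n] }  — shift
  I6: { [X → n n .] }  — reduce
  I7: { [P → X * .], [X → * .] }  — 2 reduces
  I8: { [P → X X .] }  — reduce

No state contains both a complete item and a shift item.

Answer: No shift-reduce conflicts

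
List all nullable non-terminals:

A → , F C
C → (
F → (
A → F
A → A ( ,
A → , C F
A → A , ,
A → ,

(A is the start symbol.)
There are no ε-productions, so no non-terminal can derive ε.
No non-terminals are nullable.

Answer: None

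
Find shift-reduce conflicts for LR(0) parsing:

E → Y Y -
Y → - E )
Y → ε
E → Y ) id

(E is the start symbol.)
A shift-reduce conflict occurs when an LR(0) state has both:
  - a complete (reduce) item [A → α .] (dot at the end), and
  - a shift item [B → β . c γ] (dot before a terminal).

Augment with E' → E and build the canonical LR(0) collection (I0 = CLOSURE({[E' → . E]}), then GOTO on every symbol after a dot until no new states appear). It has 10 states:
  I0: { [E → . Y ) id], [E → . Y Y -], [E' → . E], [Y → . - E )], [Y → .] }  — shift, reduce
  I1: { [E → . Y ) id], [E → . Y Y -], [Y → - . E )], [Y → . - E )], [Y → .] }  — shift, reduce
  I2: { [E' → E .] }  — accept
  I3: { [E → Y . ) id], [E → Y . Y -], [Y → . - E )], [Y → .] }  — shift, reduce
  I4: { [E → Y ) . id] }  — shift
  I5: { [E → Y Y . -] }  — shift
  I6: { [E → Y Y - .] }  — reduce
  I7: { [E → Y ) id .] }  — reduce
  I8: { [Y → - E . )] }  — shift
  I9: { [Y → - E ) .] }  — reduce

I0 contains reduce item [Y → .] and shift item [Y → . - E )] — shift-reduce conflict.
I1 contains reduce item [Y → .] and shift item [Y → . - E )] — shift-reduce conflict.
I3 contains reduce item [Y → .] and shift items [E → Y . ) id], [Y → . - E )] — shift-reduce conflict.

Answer: Yes — I0: [Y → .] vs [Y → . - E )]; I1: [Y → .] vs [Y → . - E )]; I3: [Y → .] vs [E → Y . ) id]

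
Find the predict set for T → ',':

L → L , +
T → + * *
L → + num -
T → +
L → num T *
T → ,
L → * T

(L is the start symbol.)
{ ',' }

PREDICT(T → ',') = (FIRST(RHS) \ {ε}) ∪ (FOLLOW(T) if ε ∈ FIRST(RHS), i.e. RHS ⇒* ε)
FIRST(',') = { ',' }
ε ∉ FIRST(','), so FOLLOW(T) is not added.
PREDICT(T → ',') = { ',' }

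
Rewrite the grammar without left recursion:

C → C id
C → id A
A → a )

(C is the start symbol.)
C is directly left-recursive. The standard transformation for
  A → A α₁ | ... | A α_m | β₁ | ... | β_n
is
  A  → β₁ A' | ... | β_n A'
  A' → α₁ A' | ... | α_m A' | ε

C → id A becomes C → id A C'
C → C id becomes C' → id C'
Add C' → ε

Productions for other non-terminals are unchanged:
  A → a )

Resulting grammar:
C → id A C'
C' → id C'
C' → ε
A → a )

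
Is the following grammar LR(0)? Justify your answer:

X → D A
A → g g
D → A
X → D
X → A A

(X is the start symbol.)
No. Shift-reduce conflict between [D → A .] and [A → . g g]

Augment with X' → X and build the canonical LR(0) collection (I0 = CLOSURE({[X' → . X]}), then GOTO on every symbol after a dot until no new states appear). It has 8 states:
  I0: { [A → . g g], [D → . A], [X → . A A], [X → . D A], [X → . D], [X' → . X] }  — shift
  I1: { [A → . g g], [D → A .], [X → A . A] }  — shift, reduce
  I2: { [A → . g g], [X → D . A], [X → D .] }  — shift, reduce
  I3: { [X' → X .] }  — accept
  I4: { [A → g . g] }  — shift
  I5: { [A → g g .] }  — reduce
  I6: { [X → D A .] }  — reduce
  I7: { [X → A A .] }  — reduce

Conflict in state I1:
  Shift-reduce conflict between [D → A .] and [A → . g g]
So the grammar is NOT LR(0).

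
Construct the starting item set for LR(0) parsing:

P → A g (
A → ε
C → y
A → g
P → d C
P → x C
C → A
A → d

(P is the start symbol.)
First, augment the grammar with P' → P
I₀ = CLOSURE({ [P' → . P] }):
  [P' → . P] has the dot before P: add [P → . A g (], [P → . d C], [P → . x C]
  [P → . A g (] has the dot before A: add [A → .], [A → . g], [A → . d]
No further items can be added.

I₀ = { [A → . d], [A → . g], [A → .], [P → . A g (], [P → . d C], [P → . x C], [P' → . P] }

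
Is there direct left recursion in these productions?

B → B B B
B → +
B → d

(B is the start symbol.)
B → B B B: LEFT RECURSIVE (starts with B)
B → +: starts with '+'
B → d: starts with d

The grammar has direct left recursion on: B.

Answer: Yes, B is left-recursive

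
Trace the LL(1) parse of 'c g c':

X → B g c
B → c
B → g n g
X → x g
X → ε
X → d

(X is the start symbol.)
Stack is shown with the top on the left.

Stack    Input    Action
------------------------
X $      c g c $  output X → B g c
B g c $  c g c $  output B → c
c g c $  c g c $  match 'c'
g c $    g c $    match 'g'
c $      c $      match 'c'
$        $        accept

The string is accepted.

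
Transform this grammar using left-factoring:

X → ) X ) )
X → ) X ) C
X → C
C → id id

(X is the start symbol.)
Left-factoring transforms A → αβ₁ | αβ₂ into A → αA' and A' → β₁ | β₂
(α is the longest common prefix among the alternatives). Repeat until
no nonterminal has two alternatives with a common prefix.

Round 1: X has alternatives sharing prefix ') X )'. Introduce X': X → ) X ) X'
  Add: X' → )
  Add: X' → C

No remaining common prefixes — done.

Resulting grammar:
X → ) X ) X'
X' → )
X' → C
X → C
C → id id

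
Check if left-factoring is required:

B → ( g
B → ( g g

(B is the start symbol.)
Yes, B has productions with common prefix '( g'

Left-factoring is needed when two productions for the same non-terminal
share a common prefix on the right-hand side.

Productions for B:
  B → ( g
  B → ( g g

Found common prefix '( g' in productions for B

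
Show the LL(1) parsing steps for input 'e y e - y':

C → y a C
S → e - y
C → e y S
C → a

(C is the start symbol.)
LL(1) parsing maintains a stack (initially the start symbol over $) and the input. At each step: if the stack top is a terminal, match it against the current input token; if it is a non-terminal N, replace it with the RHS of M[N, lookahead] (the unique production whose predict set contains the lookahead).

Stack is shown with the top on the left.

Stack    Input        Action
----------------------------
C $      e y e - y $  output C → e y S
e y S $  e y e - y $  match 'e'
y S $    y e - y $    match 'y'
S $      e - y $      output S → e - y
e - y $  e - y $      match 'e'
- y $    - y $        match '-'
y $      y $          match 'y'
$        $            accept

The string is accepted.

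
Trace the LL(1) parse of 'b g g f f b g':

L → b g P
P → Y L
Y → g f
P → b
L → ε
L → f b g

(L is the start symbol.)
LL(1) parsing maintains a stack (initially the start symbol over $) and the input. At each step: if the stack top is a terminal, match it against the current input token; if it is a non-terminal N, replace it with the RHS of M[N, lookahead] (the unique production whose predict set contains the lookahead).

Stack is shown with the top on the left.

Stack    Input            Action
--------------------------------
L $      b g g f f b g $  output L → b g P
b g P $  b g g f f b g $  match 'b'
g P $    g g f f b g $    match 'g'
P $      g f f b g $      output P → Y L
Y L $    g f f b g $      output Y → g f
g f L $  g f f b g $      match 'g'
f L $    f f b g $        match 'f'
L $      f b g $          output L → f b g
f b g $  f b g $          match 'f'
b g $    b g $            match 'b'
g $      g $              match 'g'
$        $                accept

The string is accepted.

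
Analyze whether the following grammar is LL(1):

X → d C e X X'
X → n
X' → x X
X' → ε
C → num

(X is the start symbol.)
No. Predict set conflict for X': { 'x' }

A grammar is LL(1) if for each non-terminal N with multiple productions, the predict sets of those productions are pairwise disjoint, where PREDICT(N → α) = (FIRST(α) \ {ε}) ∪ (FOLLOW(N) if α ⇒* ε).

Relevant sets:
  FOLLOW(X') = { $, 'x' }

For X:
  PREDICT(X → d C e X X') = { 'd' }
  PREDICT(X → n) = { 'n' }
For X':
  PREDICT(X' → x X) = { 'x' }
  PREDICT(X' → ε) = { $, 'x' }
C has a single production, so nothing to check there.

Conflict found: Predict set conflict for X': { 'x' }
The grammar is NOT LL(1).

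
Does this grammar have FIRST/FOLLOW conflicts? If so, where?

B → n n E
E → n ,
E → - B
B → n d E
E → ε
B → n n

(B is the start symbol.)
A FIRST/FOLLOW conflict occurs when a non-terminal N has a nullable alternative N → β (β ⇒* ε) and another alternative N → α with FIRST(α) ∩ FOLLOW(N) ≠ ∅: on such a lookahead the parser cannot decide between expanding α and letting N vanish via β.

Nullable non-terminals: E.

E: nullable alternative(s) E → ε; FOLLOW(E) = { $ }
  E → n ,: FIRST \ {ε} = { 'n' } — disjoint from FOLLOW(E)
  E → - B: FIRST \ {ε} = { '-' } — disjoint from FOLLOW(E)
  E → ε: FIRST \ {ε} = { } — this is the only nullable alternative, skip

B has no nullable alternative, so no FIRST/FOLLOW check is needed there.

No FIRST/FOLLOW conflicts found.

Answer: No FIRST/FOLLOW conflicts.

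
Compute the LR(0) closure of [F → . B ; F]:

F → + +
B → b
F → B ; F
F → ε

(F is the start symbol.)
Start with: [F → . B ; F]
  [F → . B ; F] has the dot before B: add [B → . b]
No further items can be added.

CLOSURE = { [B → . b], [F → . B ; F] }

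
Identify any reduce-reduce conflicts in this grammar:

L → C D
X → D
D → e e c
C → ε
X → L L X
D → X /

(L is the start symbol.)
A reduce-reduce conflict occurs when an LR(0) state has two complete items [A → α .] and [B → β .] — both call for a reduction, and with no lookahead the parser cannot choose between them.

Augment with L' → L and build the canonical LR(0) collection (I0 = CLOSURE({[L' → . L]}), then GOTO on every symbol after a dot until no new states appear). It has 13 states:
  I0: { [C → .], [L → . C D], [L' → . L] }  — reduce
  I1: { [C → .], [D → . X /], [D → . e e c], [L → . C D], [L → C . D], [X → . D], [X → . L L X] }  — shift, reduce
  I2: { [L' → L .] }  — accept
  I3: { [L → C D .], [X → D .] }  — 2 reduces
  I4: { [C → .], [L → . C D], [X → L . L X] }  — reduce
  I5: { [D → X . /] }  — shift
  I6: { [D → e . e c] }  — shift
  I7: { [D → e e . c] }  — shift
  I8: { [D → e e c .] }  — reduce
  I9: { [D → X / .] }  — reduce
  I10: { [C → .], [D → . X /], [D → . e e c], [L → . C D], [X → . D], [X → . L L X], [X → L L . X] }  — shift, reduce
  I11: { [X → D .] }  — reduce
  I12: { [D → X . /], [X → L L X .] }  — shift, reduce

I3 contains complete items [L → C D .], [X → D .] — reduce-reduce conflict.

Answer: Yes — I3: [L → C D .] vs [X → D .]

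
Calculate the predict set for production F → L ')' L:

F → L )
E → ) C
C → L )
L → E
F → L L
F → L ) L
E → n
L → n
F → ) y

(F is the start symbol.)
PREDICT(F → L ')' L) = (FIRST(RHS) \ {ε}) ∪ (FOLLOW(F) if ε ∈ FIRST(RHS), i.e. RHS ⇒* ε)
FIRST(L) = { ')', 'n' }
FIRST(L ')' L) = { ')', 'n' }
ε ∉ FIRST(L ')' L), so FOLLOW(F) is not added.
PREDICT(F → L ')' L) = { ')', 'n' }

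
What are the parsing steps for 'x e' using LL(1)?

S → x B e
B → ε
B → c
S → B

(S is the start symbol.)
Stack is shown with the top on the left.

Stack    Input  Action
----------------------
S $      x e $  output S → x B e
x B e $  x e $  match 'x'
B e $    e $    output B → ε
e $      e $    match 'e'
$        $      accept

The string is accepted.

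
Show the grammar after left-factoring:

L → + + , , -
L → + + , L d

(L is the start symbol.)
L → + + , L'
L' → , -
L' → L d

Left-factoring transforms A → αβ₁ | αβ₂ into A → αA' and A' → β₁ | β₂
(α is the longest common prefix among the alternatives). Repeat until
no nonterminal has two alternatives with a common prefix.

Round 1: L has alternatives sharing prefix '+ + ,'. Introduce L': L → + + , L'
  Add: L' → , -
  Add: L' → L d

No remaining common prefixes — done.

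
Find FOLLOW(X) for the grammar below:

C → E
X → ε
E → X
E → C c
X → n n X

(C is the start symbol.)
{ $, 'c' }

In E → X: X is at the end, add FOLLOW(E)
In X → n n X: X is at the end; this adds FOLLOW(X) to itself — nothing new

The FOLLOW sets referred to above (computed the same way, to a fixed point):
  FOLLOW(E) = { $, 'c' }

Taking the union: FOLLOW(X) = { $, 'c' }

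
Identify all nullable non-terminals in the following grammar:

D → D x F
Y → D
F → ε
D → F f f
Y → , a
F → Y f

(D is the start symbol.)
{ 'F' }

A non-terminal is nullable if it can derive ε (the empty string): either it has an ε-production, or it has a production whose right-hand side consists entirely of nullable non-terminals.

ε-productions: F → ε
So F is immediately nullable.
No further non-terminal can be added: every production for the remaining non-terminals contains a terminal or a non-nullable non-terminal.
Nullable = { 'F' }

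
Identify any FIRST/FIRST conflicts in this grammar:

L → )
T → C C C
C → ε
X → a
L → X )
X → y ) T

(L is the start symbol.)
No FIRST/FIRST conflicts.

FIRST sets of the non-terminals at (or reachable through a nullable prefix from) the front of some alternative:
  FIRST(X) = { 'a', 'y' }

Productions for L:
  L → ): FIRST = { ')' }
  L → X ): FIRST = { 'a', 'y' }
Productions for X:
  X → a: FIRST = { 'a' }
  X → y ) T: FIRST = { 'y' }
T, C have only one production, so no FIRST/FIRST conflict is possible there.

All alternatives of each non-terminal have pairwise disjoint FIRST sets.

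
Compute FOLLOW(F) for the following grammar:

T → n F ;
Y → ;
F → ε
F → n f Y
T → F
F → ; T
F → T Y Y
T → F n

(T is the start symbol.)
In T → n F ;: F is followed by ';', add FIRST(';') \ {ε} = { ';' }
In T → F: F is at the end, add FOLLOW(T)
In T → F n: F is followed by n, add FIRST(n) \ {ε} = { 'n' }

The FOLLOW sets referred to above (computed the same way, to a fixed point):
  FOLLOW(T) = { $, ';', 'n' }

Taking the union: FOLLOW(F) = { $, ';', 'n' }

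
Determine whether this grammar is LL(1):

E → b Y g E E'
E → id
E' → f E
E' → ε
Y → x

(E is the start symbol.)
A grammar is LL(1) if for each non-terminal N with multiple productions, the predict sets of those productions are pairwise disjoint, where PREDICT(N → α) = (FIRST(α) \ {ε}) ∪ (FOLLOW(N) if α ⇒* ε).

Relevant sets:
  FOLLOW(E') = { $, 'f' }

For E:
  PREDICT(E → b Y g E E') = { 'b' }
  PREDICT(E → id) = { 'id' }
For E':
  PREDICT(E' → f E) = { 'f' }
  PREDICT(E' → ε) = { $, 'f' }
Y has a single production, so nothing to check there.

Conflict found: Predict set conflict for E': { 'f' }
The grammar is NOT LL(1).

Answer: No. Predict set conflict for E': { 'f' }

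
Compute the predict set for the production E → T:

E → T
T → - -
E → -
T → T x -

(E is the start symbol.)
PREDICT(E → T) = (FIRST(RHS) \ {ε}) ∪ (FOLLOW(E) if ε ∈ FIRST(RHS), i.e. RHS ⇒* ε)
FIRST(T) = { '-' }
FIRST(T) = { '-' }
ε ∉ FIRST(T), so FOLLOW(E) is not added.
PREDICT(E → T) = { '-' }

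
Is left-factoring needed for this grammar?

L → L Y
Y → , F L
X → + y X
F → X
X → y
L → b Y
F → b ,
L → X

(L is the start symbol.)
Left-factoring is needed when two productions for the same non-terminal
share a common prefix on the right-hand side.

Productions for L:
  L → L Y
  L → b Y
  L → X
Productions for X:
  X → + y X
  X → y
Productions for F:
  F → X
  F → b ,

No common prefixes found.

Answer: No, left-factoring is not needed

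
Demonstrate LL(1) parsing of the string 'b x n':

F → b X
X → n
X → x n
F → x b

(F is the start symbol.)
Stack is shown with the top on the left.

Stack  Input    Action
----------------------
F $    b x n $  output F → b X
b X $  b x n $  match 'b'
X $    x n $    output X → x n
x n $  x n $    match 'x'
n $    n $      match 'n'
$      $        accept

The string is accepted.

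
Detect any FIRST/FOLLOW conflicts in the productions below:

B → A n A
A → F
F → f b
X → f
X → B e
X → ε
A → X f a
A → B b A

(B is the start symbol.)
A FIRST/FOLLOW conflict occurs when a non-terminal N has a nullable alternative N → β (β ⇒* ε) and another alternative N → α with FIRST(α) ∩ FOLLOW(N) ≠ ∅: on such a lookahead the parser cannot decide between expanding α and letting N vanish via β.

Nullable non-terminals: X.
FIRST sets used below: FIRST(B) = { 'f' }

X: nullable alternative(s) X → ε; FOLLOW(X) = { 'f' }
  X → f: FIRST \ {ε} = { 'f' } — overlaps FOLLOW(X) on { 'f' }: CONFLICT
  X → B e: FIRST \ {ε} = { 'f' } — overlaps FOLLOW(X) on { 'f' }: CONFLICT
  X → ε: FIRST \ {ε} = { } — this is the only nullable alternative, skip

A, B, F have no nullable alternative, so no FIRST/FOLLOW check is needed there.

So the grammar has 2 FIRST/FOLLOW conflicts (marked CONFLICT above).

Answer: Yes. X → f with FOLLOW(X) on { 'f' }; X → B e with FOLLOW(X) on { 'f' }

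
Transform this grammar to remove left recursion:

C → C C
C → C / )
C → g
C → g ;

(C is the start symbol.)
C → g C'
C → g ; C'
C' → C C'
C' → / ) C'
C' → ε

C is directly left-recursive. The standard transformation for
  A → A α₁ | ... | A α_m | β₁ | ... | β_n
is
  A  → β₁ A' | ... | β_n A'
  A' → α₁ A' | ... | α_m A' | ε

C → g becomes C → g C'
C → g ; becomes C → g ; C'
C → C C becomes C' → C C'
C → C / ) becomes C' → / ) C'
Add C' → ε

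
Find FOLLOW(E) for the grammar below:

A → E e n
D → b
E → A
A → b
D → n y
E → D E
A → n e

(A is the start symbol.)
{ 'e' }

To compute FOLLOW(E), find every occurrence of E on a right-hand side N → α E β: add FIRST(β) \ {ε}, and if β is empty or nullable also add FOLLOW(N). Iterate to a fixed point.

In A → E e n: E is followed by e n, add FIRST(e n) \ {ε} = { 'e' }
In E → D E: E is at the end; this adds FOLLOW(E) to itself — nothing new

Taking the union: FOLLOW(E) = { 'e' }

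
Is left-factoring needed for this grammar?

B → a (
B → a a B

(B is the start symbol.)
Left-factoring is needed when two productions for the same non-terminal
share a common prefix on the right-hand side.

Productions for B:
  B → a (
  B → a a B

Found common prefix 'a' in productions for B

Answer: Yes, B has productions with common prefix 'a'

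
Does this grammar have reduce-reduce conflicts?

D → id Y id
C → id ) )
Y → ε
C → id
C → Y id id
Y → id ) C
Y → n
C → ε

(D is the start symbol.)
Yes — I6: [C → .] vs [Y → .]; I10: [C → .] vs [Y → .]

Augment with D' → D and build the canonical LR(0) collection (I0 = CLOSURE({[D' → . D]}), then GOTO on every symbol after a dot until no new states appear). It has 15 states:
  I0: { [D → . id Y id], [D' → . D] }  — shift
  I1: { [D' → D .] }  — accept
  I2: { [D → id . Y id], [Y → . id ) C], [Y → . n], [Y → .] }  — shift, reduce
  I3: { [D → id Y . id] }  — shift
  I4: { [Y → id . ) C] }  — shift
  I5: { [Y → n .] }  — reduce
  I6: { [C → . Y id id], [C → . id ) )], [C → . id], [C → .], [Y → . id ) C], [Y → . n], [Y → .], [Y → id ) . C] }  — shift, 2 reduces
  I7: { [Y → id ) C .] }  — reduce
  I8: { [C → Y . id id] }  — shift
  I9: { [C → id . ) )], [C → id .], [Y → id . ) C] }  — shift, reduce
  I10: { [C → . Y id id], [C → . id ) )], [C → . id], [C → .], [C → id ) . )], [Y → . id ) C], [Y → . n], [Y → .], [Y → id ) . C] }  — shift, 2 reduces
  I11: { [C → id ) ) .] }  — reduce
  I12: { [C → Y id . id] }  — shift
  I13: { [C → Y id id .] }  — reduce
  I14: { [D → id Y id .] }  — reduce

I6 contains complete items [C → .], [Y → .] — reduce-reduce conflict.
I10 contains complete items [C → .], [Y → .] — reduce-reduce conflict.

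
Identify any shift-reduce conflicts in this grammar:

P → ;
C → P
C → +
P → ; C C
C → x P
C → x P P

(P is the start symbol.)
Yes — I1: [P → ; .] vs [C → . +]; I7: [C → x P .] vs [P → . ;]

A shift-reduce conflict occurs when an LR(0) state has both:
  - a complete (reduce) item [A → α .] (dot at the end), and
  - a shift item [B → β . c γ] (dot before a terminal).

Augment with P' → P and build the canonical LR(0) collection (I0 = CLOSURE({[P' → . P]}), then GOTO on every symbol after a dot until no new states appear). It has 10 states:
  I0: { [P → . ; C C], [P → . ;], [P' → . P] }  — shift
  I1: { [C → . +], [C → . P], [C → . x P P], [C → . x P], [P → . ; C C], [P → . ;], [P → ; . C C], [P → ; .] }  — shift, reduce
  I2: { [P' → P .] }  — accept
  I3: { [C → + .] }  — reduce
  I4: { [C → . +], [C → . P], [C → . x P P], [C → . x P], [P → . ; C C], [P → . ;], [P → ; C . C] }  — shift
  I5: { [C → P .] }  — reduce
  I6: { [C → x . P P], [C → x . P], [P → . ; C C], [P → . ;] }  — shift
  I7: { [C → x P . P], [C → x P .], [P → . ; C C], [P → . ;] }  — shift, reduce
  I8: { [C → x P P .] }  — reduce
  I9: { [P → ; C C .] }  — reduce

I1 contains reduce item [P → ; .] and shift items [C → . +], [C → . x P], [C → . x P P], [P → . ;], [P → . ; C C] — shift-reduce conflict.
I7 contains reduce item [C → x P .] and shift items [P → . ;], [P → . ; C C] — shift-reduce conflict.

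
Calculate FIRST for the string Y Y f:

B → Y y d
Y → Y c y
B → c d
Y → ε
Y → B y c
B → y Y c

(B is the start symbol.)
{ 'c', 'f', 'y' }

FIRST sets of the non-terminals involved (from the grammar, by fixed-point iteration):
  FIRST(Y) = { 'c', 'y', ε }

To compute FIRST(Y Y f), process the symbols left to right:
Symbol Y is a non-terminal. Add FIRST(Y) \ {ε} = { 'c', 'y' }
Y is nullable (ε ∈ FIRST(Y)), continue to the next symbol.
Symbol Y is a non-terminal. Add FIRST(Y) \ {ε} = { 'c', 'y' }
Y is nullable (ε ∈ FIRST(Y)), continue to the next symbol.
Symbol f is a terminal. Add 'f' and stop.
FIRST(Y Y f) = { 'c', 'f', 'y' }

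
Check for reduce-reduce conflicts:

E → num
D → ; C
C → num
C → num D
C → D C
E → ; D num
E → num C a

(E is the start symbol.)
No reduce-reduce conflicts

A reduce-reduce conflict occurs when an LR(0) state has two complete items [A → α .] and [B → β .] — both call for a reduction, and with no lookahead the parser cannot choose between them.

Augment with E' → E and build the canonical LR(0) collection (I0 = CLOSURE({[E' → . E]}), then GOTO on every symbol after a dot until no new states appear). It has 14 states:
  I0: { [E → . ; D num], [E → . num C a], [E → . num], [E' → . E] }  — shift
  I1: { [D → . ; C], [E → ; . D num] }  — shift
  I2: { [E' → E .] }  — accept
  I3: { [C → . D C], [C → . num D], [C → . num], [D → . ; C], [E → num . C a], [E → num .] }  — shift, reduce
  I4: { [C → . D C], [C → . num D], [C → . num], [D → . ; C], [D → ; . C] }  — shift
  I5: { [E → num C . a] }  — shift
  I6: { [C → . D C], [C → . num D], [C → . num], [C → D . C], [D → . ; C] }  — shift
  I7: { [C → num . D], [C → num .], [D → . ; C] }  — shift, reduce
  I8: { [C → num D .] }  — reduce
  I9: { [C → D C .] }  — reduce
  I10: { [E → num C a .] }  — reduce
  I11: { [D → ; C .] }  — reduce
  I12: { [E → ; D . num] }  — shift
  I13: { [E → ; D num .] }  — reduce

No state contains more than one complete item.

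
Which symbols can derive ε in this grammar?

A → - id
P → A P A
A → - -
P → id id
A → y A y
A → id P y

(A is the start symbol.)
None

There are no ε-productions, so no non-terminal can derive ε.
No non-terminals are nullable.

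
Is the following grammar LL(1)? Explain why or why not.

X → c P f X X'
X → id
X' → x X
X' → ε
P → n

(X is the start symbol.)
Relevant sets:
  FOLLOW(X') = { $, 'x' }

For X:
  PREDICT(X → c P f X X') = { 'c' }
  PREDICT(X → id) = { 'id' }
For X':
  PREDICT(X' → x X) = { 'x' }
  PREDICT(X' → ε) = { $, 'x' }
P has a single production, so nothing to check there.

Conflict found: Predict set conflict for X': { 'x' }
The grammar is NOT LL(1).

Answer: No. Predict set conflict for X': { 'x' }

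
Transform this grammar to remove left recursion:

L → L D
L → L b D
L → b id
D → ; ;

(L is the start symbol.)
L is directly left-recursive. The standard transformation for
  A → A α₁ | ... | A α_m | β₁ | ... | β_n
is
  A  → β₁ A' | ... | β_n A'
  A' → α₁ A' | ... | α_m A' | ε

L → b id becomes L → b id L'
L → L D becomes L' → D L'
L → L b D becomes L' → b D L'
Add L' → ε

Productions for other non-terminals are unchanged:
  D → ; ;

Resulting grammar:
L → b id L'
L' → D L'
L' → b D L'
L' → ε
D → ; ;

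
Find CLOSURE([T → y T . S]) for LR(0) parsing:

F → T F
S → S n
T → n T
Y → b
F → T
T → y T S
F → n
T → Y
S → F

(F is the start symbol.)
{ [F → . T F], [F → . T], [F → . n], [S → . F], [S → . S n], [T → . Y], [T → . n T], [T → . y T S], [T → y T . S], [Y → . b] }

Start with: [T → y T . S]
  [T → y T . S] has the dot before S: add [S → . S n], [S → . F]
  [S → . F] has the dot before F: add [F → . T F], [F → . T], [F → . n]
  [F → . T F] has the dot before T: add [T → . n T], [T → . y T S], [T → . Y]
  [T → . Y] has the dot before Y: add [Y → . b]
No further items can be added.

CLOSURE = { [F → . T F], [F → . T], [F → . n], [S → . F], [S → . S n], [T → . Y], [T → . n T], [T → . y T S], [T → y T . S], [Y → . b] }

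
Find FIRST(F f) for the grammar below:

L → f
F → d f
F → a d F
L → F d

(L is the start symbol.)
{ 'a', 'd' }

FIRST sets of the non-terminals involved (from the grammar, by fixed-point iteration):
  FIRST(F) = { 'a', 'd' }

To compute FIRST(F f), process the symbols left to right:
Symbol F is a non-terminal. Add FIRST(F) \ {ε} = { 'a', 'd' }
F is not nullable (ε ∉ FIRST(F)), so stop here.
FIRST(F f) = { 'a', 'd' }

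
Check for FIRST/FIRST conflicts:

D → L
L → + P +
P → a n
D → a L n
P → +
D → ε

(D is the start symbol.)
No FIRST/FIRST conflicts.

A FIRST/FIRST conflict occurs when two productions N → α and N → β for the same non-terminal have FIRST(α) ∩ FIRST(β) ≠ ∅ (with ε ∈ FIRST of a nullable right-hand side, so two nullable alternatives also conflict).

FIRST sets of the non-terminals at (or reachable through a nullable prefix from) the front of some alternative:
  FIRST(L) = { '+' }

Productions for D:
  D → L: FIRST = { '+' }
  D → a L n: FIRST = { 'a' }
  D → ε: FIRST = { ε }
Productions for P:
  P → a n: FIRST = { 'a' }
  P → +: FIRST = { '+' }
L has only one production, so no FIRST/FIRST conflict is possible there.

All alternatives of each non-terminal have pairwise disjoint FIRST sets.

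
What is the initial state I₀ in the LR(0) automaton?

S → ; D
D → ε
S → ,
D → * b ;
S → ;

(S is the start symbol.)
{ [S → . ,], [S → . ; D], [S → . ;], [S' → . S] }

First, augment the grammar with S' → S
I₀ = CLOSURE({ [S' → . S] }):
  [S' → . S] has the dot before S: add [S → . ; D], [S → . ,], [S → . ;]
No further items can be added.

I₀ = { [S → . ,], [S → . ; D], [S → . ;], [S' → . S] }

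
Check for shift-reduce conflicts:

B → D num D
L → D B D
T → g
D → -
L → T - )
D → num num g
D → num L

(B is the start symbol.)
A shift-reduce conflict occurs when an LR(0) state has both:
  - a complete (reduce) item [A → α .] (dot at the end), and
  - a shift item [B → β . c γ] (dot before a terminal).

Augment with B' → B and build the canonical LR(0) collection (I0 = CLOSURE({[B' → . B]}), then GOTO on every symbol after a dot until no new states appear). It has 17 states:
  I0: { [B → . D num D], [B' → . B], [D → . -], [D → . num L], [D → . num num g] }  — shift
  I1: { [D → - .] }  — reduce
  I2: { [B' → B .] }  — accept
  I3: { [B → D . num D] }  — shift
  I4: { [D → . -], [D → . num L], [D → . num num g], [D → num . L], [D → num . num g], [L → . D B D], [L → . T - )], [T → . g] }  — shift
  I5: { [B → . D num D], [D → . -], [D → . num L], [D → . num num g], [L → D . B D] }  — shift
  I6: { [D → num L .] }  — reduce
  I7: { [L → T . - )] }  — shift
  I8: { [T → g .] }  — reduce
  I9: { [D → . -], [D → . num L], [D → . num num g], [D → num . L], [D → num . num g], [D → num num . g], [L → . D B D], [L → . T - )], [T → . g] }  — shift
  I10: { [D → num num g .], [T → g .] }  — 2 reduces
  I11: { [L → T - . )] }  — shift
  I12: { [L → T - ) .] }  — reduce
  I13: { [D → . -], [D → . num L], [D → . num num g], [L → D B . D] }  — shift
  I14: { [L → D B D .] }  — reduce
  I15: { [B → D num . D], [D → . -], [D → . num L], [D → . num num g] }  — shift
  I16: { [B → D num D .] }  — reduce

No state contains both a complete item and a shift item.

Answer: No shift-reduce conflicts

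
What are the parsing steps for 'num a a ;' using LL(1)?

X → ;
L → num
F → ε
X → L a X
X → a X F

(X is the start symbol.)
LL(1) parsing maintains a stack (initially the start symbol over $) and the input. At each step: if the stack top is a terminal, match it against the current input token; if it is a non-terminal N, replace it with the RHS of M[N, lookahead] (the unique production whose predict set contains the lookahead).

Stack is shown with the top on the left.

Stack      Input        Action
------------------------------
X $        num a a ; $  output X → L a X
L a X $    num a a ; $  output L → num
num a X $  num a a ; $  match 'num'
a X $      a a ; $      match 'a'
X $        a ; $        output X → a X F
a X F $    a ; $        match 'a'
X F $      ; $          output X → ;
; F $      ; $          match ';'
F $        $            output F → ε
$          $            accept

The string is accepted.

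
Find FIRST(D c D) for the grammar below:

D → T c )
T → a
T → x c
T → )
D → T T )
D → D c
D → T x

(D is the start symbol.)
{ ')', 'a', 'x' }

FIRST sets of the non-terminals involved (from the grammar, by fixed-point iteration):
  FIRST(D) = { ')', 'a', 'x' }

To compute FIRST(D c D), process the symbols left to right:
Symbol D is a non-terminal. Add FIRST(D) \ {ε} = { ')', 'a', 'x' }
D is not nullable (ε ∉ FIRST(D)), so stop here.
FIRST(D c D) = { ')', 'a', 'x' }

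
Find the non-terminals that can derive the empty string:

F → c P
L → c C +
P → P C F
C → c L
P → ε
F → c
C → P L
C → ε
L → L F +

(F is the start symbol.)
A non-terminal is nullable if it can derive ε (the empty string): either it has an ε-production, or it has a production whose right-hand side consists entirely of nullable non-terminals.

ε-productions: P → ε, C → ε
So P, C are immediately nullable.
No further non-terminal can be added: every production for the remaining non-terminals contains a terminal or a non-nullable non-terminal.
Nullable = { 'C', 'P' }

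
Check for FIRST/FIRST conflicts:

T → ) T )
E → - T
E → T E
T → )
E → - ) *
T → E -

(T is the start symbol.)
A FIRST/FIRST conflict occurs when two productions N → α and N → β for the same non-terminal have FIRST(α) ∩ FIRST(β) ≠ ∅ (with ε ∈ FIRST of a nullable right-hand side, so two nullable alternatives also conflict).

FIRST sets of the non-terminals at (or reachable through a nullable prefix from) the front of some alternative:
  FIRST(E) = { ')', '-' }
  FIRST(T) = { ')', '-' }

Productions for T:
  T → ) T ): FIRST = { ')' }
  T → ): FIRST = { ')' }
  T → E -: FIRST = { ')', '-' }
Productions for E:
  E → - T: FIRST = { '-' }
  E → T E: FIRST = { ')', '-' }
  E → - ) *: FIRST = { '-' }

Conflict for T: T → ) T ) and T → )
  Overlap: { ')' }
Conflict for T: T → ) T ) and T → E -
  Overlap: { ')' }
Conflict for T: T → ) and T → E -
  Overlap: { ')' }
Conflict for E: E → - T and E → T E
  Overlap: { '-' }
Conflict for E: E → - T and E → - ) *
  Overlap: { '-' }
Conflict for E: E → T E and E → - ) *
  Overlap: { '-' }

Answer: Yes. T → ')' T ')' / T → ')' on { ')' }; T → ')' T ')' / T → E '-' on { ')' }; T → ')' / T → E '-' on { ')' }; E → '-' T / E → T E on { '-' }; E → '-' T / E → '-' ')' '*' on { '-' }; E → T E / E → '-' ')' '*' on { '-' }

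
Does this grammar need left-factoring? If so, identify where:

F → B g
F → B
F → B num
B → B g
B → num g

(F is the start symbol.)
Left-factoring is needed when two productions for the same non-terminal
share a common prefix on the right-hand side.

Productions for F:
  F → B g
  F → B
  F → B num
Productions for B:
  B → B g
  B → num g

Found common prefix 'B' in productions for F

Answer: Yes, F has productions with common prefix 'B'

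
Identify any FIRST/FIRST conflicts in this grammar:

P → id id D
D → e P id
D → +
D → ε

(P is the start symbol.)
No FIRST/FIRST conflicts.

A FIRST/FIRST conflict occurs when two productions N → α and N → β for the same non-terminal have FIRST(α) ∩ FIRST(β) ≠ ∅ (with ε ∈ FIRST of a nullable right-hand side, so two nullable alternatives also conflict).

Productions for D:
  D → e P id: FIRST = { 'e' }
  D → +: FIRST = { '+' }
  D → ε: FIRST = { ε }
P has only one production, so no FIRST/FIRST conflict is possible there.

All alternatives of each non-terminal have pairwise disjoint FIRST sets.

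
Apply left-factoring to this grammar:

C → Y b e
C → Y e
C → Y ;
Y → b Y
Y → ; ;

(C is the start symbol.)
Left-factoring transforms A → αβ₁ | αβ₂ into A → αA' and A' → β₁ | β₂
(α is the longest common prefix among the alternatives). Repeat until
no nonterminal has two alternatives with a common prefix.

Round 1: C has alternatives sharing prefix 'Y'. Introduce C': C → Y C'
  Add: C' → b e
  Add: C' → e
  Add: C' → ;

No remaining common prefixes — done.

Resulting grammar:
C → Y C'
C' → b e
C' → e
C' → ;
Y → b Y
Y → ; ;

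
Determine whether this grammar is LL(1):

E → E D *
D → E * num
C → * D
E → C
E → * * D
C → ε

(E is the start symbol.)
Relevant sets:
  FIRST(E) = { '*', ε }
  FIRST(D) = { '*' }
  FIRST(C) = { '*', ε }
  FOLLOW(E) = { $, '*' }
  FOLLOW(C) = { $, '*' }

For E:
  PREDICT(E → E D '*') = { '*' }
  PREDICT(E → C) = { $, '*' }
  PREDICT(E → '*' '*' D) = { '*' }
For C:
  PREDICT(C → '*' D) = { '*' }
  PREDICT(C → ε) = { $, '*' }
D has a single production, so nothing to check there.

Conflict found: Predict set conflict for E: { '*' }
The grammar is NOT LL(1).

Answer: No. Predict set conflict for E: { '*' }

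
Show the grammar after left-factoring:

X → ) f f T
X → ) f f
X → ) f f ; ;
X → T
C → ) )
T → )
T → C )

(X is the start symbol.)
X → ) f f X'
X' → T
X' → ε
X' → ; ;
X → T
C → ) )
T → )
T → C )

Left-factoring transforms A → αβ₁ | αβ₂ into A → αA' and A' → β₁ | β₂
(α is the longest common prefix among the alternatives). Repeat until
no nonterminal has two alternatives with a common prefix.

Round 1: X has alternatives sharing prefix ') f f'. Introduce X': X → ) f f X'
  Add: X' → T
  Add: X' → ε
  Add: X' → ; ;

No remaining common prefixes — done.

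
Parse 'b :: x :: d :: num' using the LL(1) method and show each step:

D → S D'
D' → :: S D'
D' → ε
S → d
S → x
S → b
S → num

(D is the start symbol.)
LL(1) parsing maintains a stack (initially the start symbol over $) and the input. At each step: if the stack top is a terminal, match it against the current input token; if it is a non-terminal N, replace it with the RHS of M[N, lookahead] (the unique production whose predict set contains the lookahead).

Stack is shown with the top on the left.

Stack      Input                 Action
---------------------------------------
D $        b :: x :: d :: num $  output D → S D'
S D' $     b :: x :: d :: num $  output S → b
b D' $     b :: x :: d :: num $  match 'b'
D' $       :: x :: d :: num $    output D' → :: S D'
:: S D' $  :: x :: d :: num $    match '::'
S D' $     x :: d :: num $       output S → x
x D' $     x :: d :: num $       match 'x'
D' $       :: d :: num $         output D' → :: S D'
:: S D' $  :: d :: num $         match '::'
S D' $     d :: num $            output S → d
d D' $     d :: num $            match 'd'
D' $       :: num $              output D' → :: S D'
:: S D' $  :: num $              match '::'
S D' $     num $                 output S → num
num D' $   num $                 match 'num'
D' $       $                     output D' → ε
$          $                     accept

The string is accepted.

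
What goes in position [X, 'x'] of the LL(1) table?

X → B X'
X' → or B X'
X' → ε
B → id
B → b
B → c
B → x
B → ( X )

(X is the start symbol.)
X → B X'

To find M[X, 'x'], we find productions for X where 'x' is in the predict set (PREDICT(N → α) = (FIRST(α) \ {ε}) ∪ (FOLLOW(N) if α ⇒* ε)).

Relevant sets:
  FIRST(B) = { '(', 'b', 'c', 'id', 'x' }

X → B X': PREDICT = { '(', 'b', 'c', 'id', 'x' }
  'x' is in predict set, so this production goes in M[X, 'x']

M[X, 'x'] = X → B X'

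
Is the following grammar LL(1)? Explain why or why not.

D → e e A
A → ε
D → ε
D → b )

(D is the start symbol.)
A grammar is LL(1) if for each non-terminal N with multiple productions, the predict sets of those productions are pairwise disjoint, where PREDICT(N → α) = (FIRST(α) \ {ε}) ∪ (FOLLOW(N) if α ⇒* ε).

Relevant sets:
  FOLLOW(D) = { $ }

For D:
  PREDICT(D → e e A) = { 'e' }
  PREDICT(D → ε) = { $ }
  PREDICT(D → b ')') = { 'b' }
A has a single production, so nothing to check there.

All predict sets are disjoint. The grammar IS LL(1).

Answer: Yes, the grammar is LL(1).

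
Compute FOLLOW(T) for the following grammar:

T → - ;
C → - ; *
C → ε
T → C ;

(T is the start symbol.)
{ $ }

T is the start symbol, so $ ∈ FOLLOW(T).
T does not occur on any right-hand side.

Taking the union: FOLLOW(T) = { $ }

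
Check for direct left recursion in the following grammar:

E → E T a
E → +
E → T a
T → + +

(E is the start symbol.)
Yes, E is left-recursive

E → E T a: LEFT RECURSIVE (starts with E)
E → +: starts with '+'
E → T a: starts with T
T → + +: starts with '+'

The grammar has direct left recursion on: E.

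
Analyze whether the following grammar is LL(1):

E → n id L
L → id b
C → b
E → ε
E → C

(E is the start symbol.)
A grammar is LL(1) if for each non-terminal N with multiple productions, the predict sets of those productions are pairwise disjoint, where PREDICT(N → α) = (FIRST(α) \ {ε}) ∪ (FOLLOW(N) if α ⇒* ε).

Relevant sets:
  FIRST(C) = { 'b' }
  FOLLOW(E) = { $ }

For E:
  PREDICT(E → n id L) = { 'n' }
  PREDICT(E → ε) = { $ }
  PREDICT(E → C) = { 'b' }
L, C have a single production, so nothing to check there.

All predict sets are disjoint. The grammar IS LL(1).

Answer: Yes, the grammar is LL(1).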